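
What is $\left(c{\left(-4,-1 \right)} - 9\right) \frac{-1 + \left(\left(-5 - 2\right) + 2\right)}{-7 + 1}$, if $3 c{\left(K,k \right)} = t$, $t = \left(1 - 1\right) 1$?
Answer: $-9$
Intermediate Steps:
$t = 0$ ($t = 0 \cdot 1 = 0$)
$c{\left(K,k \right)} = 0$ ($c{\left(K,k \right)} = \frac{1}{3} \cdot 0 = 0$)
$\left(c{\left(-4,-1 \right)} - 9\right) \frac{-1 + \left(\left(-5 - 2\right) + 2\right)}{-7 + 1} = \left(0 - 9\right) \frac{-1 + \left(\left(-5 - 2\right) + 2\right)}{-7 + 1} = - 9 \frac{-1 + \left(-7 + 2\right)}{-6} = - 9 \left(-1 - 5\right) \left(- \frac{1}{6}\right) = - 9 \left(\left(-6\right) \left(- \frac{1}{6}\right)\right) = \left(-9\right) 1 = -9$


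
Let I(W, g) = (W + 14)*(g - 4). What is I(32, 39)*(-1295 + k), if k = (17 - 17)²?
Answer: -2084950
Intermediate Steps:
I(W, g) = (-4 + g)*(14 + W) (I(W, g) = (14 + W)*(-4 + g) = (-4 + g)*(14 + W))
k = 0 (k = 0² = 0)
I(32, 39)*(-1295 + k) = (-56 - 4*32 + 14*39 + 32*39)*(-1295 + 0) = (-56 - 128 + 546 + 1248)*(-1295) = 1610*(-1295) = -2084950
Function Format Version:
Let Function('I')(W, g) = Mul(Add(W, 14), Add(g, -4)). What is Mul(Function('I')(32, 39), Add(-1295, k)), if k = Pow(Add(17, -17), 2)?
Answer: -2084950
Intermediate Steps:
Function('I')(W, g) = Mul(Add(-4, g), Add(14, W)) (Function('I')(W, g) = Mul(Add(14, W), Add(-4, g)) = Mul(Add(-4, g), Add(14, W)))
k = 0 (k = Pow(0, 2) = 0)
Mul(Function('I')(32, 39), Add(-1295, k)) = Mul(Add(-56, Mul(-4, 32), Mul(14, 39), Mul(32, 39)), Add(-1295, 0)) = Mul(Add(-56, -128, 546, 1248), -1295) = Mul(1610, -1295) = -2084950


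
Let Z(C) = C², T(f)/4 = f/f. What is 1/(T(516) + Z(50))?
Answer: 1/2504 ≈ 0.00039936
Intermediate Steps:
T(f) = 4 (T(f) = 4*(f/f) = 4*1 = 4)
1/(T(516) + Z(50)) = 1/(4 + 50²) = 1/(4 + 2500) = 1/2504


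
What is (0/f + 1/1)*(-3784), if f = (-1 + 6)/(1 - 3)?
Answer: -3784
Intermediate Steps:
f = -5/2 (f = 5/(-2) = 5*(-1/2) = -5/2 ≈ -2.5000)
(0/f + 1/1)*(-3784) = (0/(-5/2) + 1/1)*(-3784) = (0*(-2/5) + 1*1)*(-3784) = (0 + 1)*(-3784) = 1*(-3784) = -3784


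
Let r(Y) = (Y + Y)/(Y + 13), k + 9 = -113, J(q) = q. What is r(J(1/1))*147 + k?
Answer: -101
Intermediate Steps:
k = -122 (k = -9 - 113 = -122)
r(Y) = 2*Y/(13 + Y) (r(Y) = (2*Y)/(13 + Y) = 2*Y/(13 + Y))
r(J(1/1))*147 + k = (2*(1/1)/(13 + 1/1))*147 - 122 = (2*(1*1)/(13 + 1*1))*147 - 122 = (2*1/(13 + 1))*147 - 122 = (2*1/14)*147 - 122 = (2*1*(1/14))*147 - 122 = (1/7)*147 - 122 = 21 - 122 = -101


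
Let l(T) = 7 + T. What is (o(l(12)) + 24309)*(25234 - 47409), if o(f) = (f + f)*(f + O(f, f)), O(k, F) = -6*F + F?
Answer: -475010675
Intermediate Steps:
O(k, F) = -5*F
o(f) = -8*f**2 (o(f) = (f + f)*(f - 5*f) = (2*f)*(-4*f) = -8*f**2)
(o(l(12)) + 24309)*(25234 - 47409) = (-8*(7 + 12)**2 + 24309)*(25234 - 47409) = (-8*19**2 + 24309)*(-22175) = (-8*361 + 24309)*(-22175) = (-2888 + 24309)*(-22175) = 21421*(-22175) = -475010675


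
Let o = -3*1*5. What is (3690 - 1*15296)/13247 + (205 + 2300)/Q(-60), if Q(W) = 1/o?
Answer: -497767631/13247 ≈ -37576.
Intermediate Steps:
o = -15 (o = -3*5 = -15)
Q(W) = -1/15 (Q(W) = 1/(-15) = -1/15)
(3690 - 1*15296)/13247 + (205 + 2300)/Q(-60) = (3690 - 1*15296)/13247 + (205 + 2300)/(-1/15) = (3690 - 15296)*(1/13247) + 2505*(-15) = -11606*1/13247 - 37575 = -11606/13247 - 37575 = -497767631/13247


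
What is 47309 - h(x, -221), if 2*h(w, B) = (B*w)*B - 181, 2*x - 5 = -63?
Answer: 755594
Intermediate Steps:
x = -29 (x = 5/2 + (½)*(-63) = 5/2 - 63/2 = -29)
h(w, B) = -181/2 + w*B²/2 (h(w, B) = ((B*w)*B - 181)/2 = (w*B² - 181)/2 = (-181 + w*B²)/2 = -181/2 + w*B²/2)
47309 - h(x, -221) = 47309 - (-181/2 + (½)*(-29)*(-221)²) = 47309 - (-181/2 + (½)*(-29)*48841) = 47309 - (-181/2 - 1416389/2) = 47309 - 1*(-708285) = 47309 + 708285 = 755594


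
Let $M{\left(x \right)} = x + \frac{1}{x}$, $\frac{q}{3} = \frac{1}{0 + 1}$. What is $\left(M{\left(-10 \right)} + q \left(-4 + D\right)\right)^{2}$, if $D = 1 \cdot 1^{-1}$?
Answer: $\frac{36481}{100} \approx 364.81$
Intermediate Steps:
$q = 3$ ($q = \frac{3}{0 + 1} = \frac{3}{1} = 3 \cdot 1 = 3$)
$D = 1$ ($D = 1 \cdot 1 = 1$)
$\left(M{\left(-10 \right)} + q \left(-4 + D\right)\right)^{2} = \left(\left(-10 + \frac{1}{-10}\right) + 3 \left(-4 + 1\right)\right)^{2} = \left(\left(-10 - \frac{1}{10}\right) + 3 \left(-3\right)\right)^{2} = \left(- \frac{101}{10} - 9\right)^{2} = \left(- \frac{191}{10}\right)^{2} = \frac{36481}{100}$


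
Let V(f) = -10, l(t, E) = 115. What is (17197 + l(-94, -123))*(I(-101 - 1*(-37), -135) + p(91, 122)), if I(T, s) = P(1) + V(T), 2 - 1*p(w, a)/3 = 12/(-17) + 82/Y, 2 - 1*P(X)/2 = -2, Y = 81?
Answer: 24479168/459 ≈ 53332.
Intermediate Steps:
P(X) = 8 (P(X) = 4 - 2*(-2) = 4 + 4 = 8)
p(w, a) = 2332/459 (p(w, a) = 6 - 3*(12/(-17) + 82/81) = 6 - 3*(12*(-1/17) + 82*(1/81)) = 6 - 3*(-12/17 + 82/81) = 6 - 3*422/1377 = 6 - 422/459 = 2332/459)
I(T, s) = -2 (I(T, s) = 8 - 10 = -2)
(17197 + l(-94, -123))*(I(-101 - 1*(-37), -135) + p(91, 122)) = (17197 + 115)*(-2 + 2332/459) = 17312*(1414/459) = 24479168/459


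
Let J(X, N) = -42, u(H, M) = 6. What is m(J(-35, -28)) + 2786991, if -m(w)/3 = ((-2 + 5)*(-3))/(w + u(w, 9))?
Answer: 11147961/4 ≈ 2.7870e+6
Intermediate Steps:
m(w) = 27/(6 + w) (m(w) = -3*(-2 + 5)*(-3)/(w + 6) = -3*3*(-3)/(6 + w) = -3*(-9)/(6 + w) = -(-27)/(6 + w) = 27/(6 + w))
m(J(-35, -28)) + 2786991 = 27/(6 - 42) + 2786991 = 27/(-36) + 2786991 = 27*(-1/36) + 2786991 = -¾ + 2786991 = 11147961/4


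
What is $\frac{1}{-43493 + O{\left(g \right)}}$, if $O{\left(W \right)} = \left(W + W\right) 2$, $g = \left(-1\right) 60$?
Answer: $- \frac{1}{43733} \approx -2.2866 \cdot 10^{-5}$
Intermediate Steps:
$g = -60$
$O{\left(W \right)} = 4 W$ ($O{\left(W \right)} = 2 W 2 = 4 W$)
$\frac{1}{-43493 + O{\left(g \right)}} = \frac{1}{-43493 + 4 \left(-60\right)} = \frac{1}{-43493 - 240} = \frac{1}{-43733} = - \frac{1}{43733}$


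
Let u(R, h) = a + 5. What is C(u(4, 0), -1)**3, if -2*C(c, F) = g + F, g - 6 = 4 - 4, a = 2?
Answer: -125/8 ≈ -15.625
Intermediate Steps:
u(R, h) = 7 (u(R, h) = 2 + 5 = 7)
g = 6 (g = 6 + (4 - 4) = 6 + 0 = 6)
C(c, F) = -3 - F/2 (C(c, F) = -(6 + F)/2 = -3 - F/2)
C(u(4, 0), -1)**3 = (-3 - 1/2*(-1))**3 = (-3 + 1/2)**3 = (-5/2)**3 = -125/8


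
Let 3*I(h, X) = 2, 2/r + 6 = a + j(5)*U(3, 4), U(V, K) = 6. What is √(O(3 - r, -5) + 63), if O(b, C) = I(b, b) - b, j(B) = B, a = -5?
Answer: 2*√49362/57 ≈ 7.7956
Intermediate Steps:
r = 2/19 (r = 2/(-6 + (-5 + 5*6)) = 2/(-6 + (-5 + 30)) = 2/(-6 + 25) = 2/19 ≈ 0.10526)
I(h, X) = ⅔ (I(h, X) = (⅓)*2 = ⅔)
O(b, C) = ⅔ - b
√(O(3 - r, -5) + 63) = √((⅔ - (3 - 1*2/19)) + 63) = √((⅔ - (3 - 2/19)) + 63) = √((⅔ - 1*55/19) + 63) = √((⅔ - 55/19) + 63) = √(-127/57 + 63) = √(3464/57) = 2*√49362/57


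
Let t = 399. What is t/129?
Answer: 133/43 ≈ 3.0930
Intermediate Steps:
t/129 = 399/129 = 399*(1/129) = 133/43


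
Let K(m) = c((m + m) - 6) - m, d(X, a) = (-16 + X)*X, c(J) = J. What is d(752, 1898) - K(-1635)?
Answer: 555113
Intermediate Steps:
d(X, a) = X*(-16 + X)
K(m) = -6 + m (K(m) = ((m + m) - 6) - m = (2*m - 6) - m = (-6 + 2*m) - m = -6 + m)
d(752, 1898) - K(-1635) = 752*(-16 + 752) - (-6 - 1635) = 752*736 - 1*(-1641) = 553472 + 1641 = 555113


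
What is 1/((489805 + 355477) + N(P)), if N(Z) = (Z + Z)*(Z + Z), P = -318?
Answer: 1/1249778 ≈ 8.0014e-7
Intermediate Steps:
N(Z) = 4*Z**2 (N(Z) = (2*Z)*(2*Z) = 4*Z**2)
1/((489805 + 355477) + N(P)) = 1/((489805 + 355477) + 4*(-318)**2) = 1/(845282 + 4*101124) = 1/(845282 + 404496) = 1/1249778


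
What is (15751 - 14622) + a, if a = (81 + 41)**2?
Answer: 16013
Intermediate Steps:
a = 14884 (a = 122**2 = 14884)
(15751 - 14622) + a = (15751 - 14622) + 14884 = 1129 + 14884 = 16013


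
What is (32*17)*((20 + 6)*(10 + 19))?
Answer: 410176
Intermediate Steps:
(32*17)*((20 + 6)*(10 + 19)) = 544*(26*29) = 544*754 = 410176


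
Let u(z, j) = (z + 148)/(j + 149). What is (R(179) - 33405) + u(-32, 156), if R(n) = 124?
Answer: -10150589/305 ≈ -33281.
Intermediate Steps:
u(z, j) = (148 + z)/(149 + j)
(R(179) - 33405) + u(-32, 156) = (124 - 33405) + (148 - 32)/(149 + 156) = -33281 + 116/305 = -10150589/305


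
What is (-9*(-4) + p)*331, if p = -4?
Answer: 10592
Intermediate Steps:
(-9*(-4) + p)*331 = (-9*(-4) - 4)*331 = (36 - 4)*331 = 32*331 = 10592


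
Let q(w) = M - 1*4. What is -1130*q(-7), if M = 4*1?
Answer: 0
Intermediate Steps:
M = 4
q(w) = 0 (q(w) = 4 - 1*4 = 4 - 4 = 0)
-1130*q(-7) = -1130*0 = 0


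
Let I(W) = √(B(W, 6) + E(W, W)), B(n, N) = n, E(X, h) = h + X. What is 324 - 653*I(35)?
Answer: 324 - 653*√105 ≈ -6367.3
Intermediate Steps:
E(X, h) = X + h
I(W) = √3*√W (I(W) = √(W + (W + W)) = √(W + 2*W) = √(3*W) = √3*√W)
324 - 653*I(35) = 324 - 653*√3*√35 = 324 - 653*√105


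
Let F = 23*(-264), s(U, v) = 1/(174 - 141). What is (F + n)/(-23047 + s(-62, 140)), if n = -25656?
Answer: 523512/380275 ≈ 1.3767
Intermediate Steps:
s(U, v) = 1/33
F = -6072
(F + n)/(-23047 + s(-62, 140)) = (-6072 - 25656)/(-23047 + 1/33) = -31728/(-760550/33) = -31728*(-33/760550) = 523512/380275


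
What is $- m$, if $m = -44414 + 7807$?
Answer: $36607$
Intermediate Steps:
$m = -36607$
$- m = \left(-1\right) \left(-36607\right) = 36607$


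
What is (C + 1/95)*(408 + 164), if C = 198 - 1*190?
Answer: 435292/95 ≈ 4582.0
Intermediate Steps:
C = 8 (C = 198 - 190 = 8)
(C + 1/95)*(408 + 164) = (8 + 1/95)*(408 + 164) = (8 + 1/95)*572 = (761/95)*572 = 435292/95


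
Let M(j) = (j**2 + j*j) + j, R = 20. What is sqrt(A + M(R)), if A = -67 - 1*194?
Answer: sqrt(559) ≈ 23.643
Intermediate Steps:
M(j) = j + 2*j**2 (M(j) = (j**2 + j**2) + j = 2*j**2 + j = j + 2*j**2)
A = -261 (A = -67 - 194 = -261)
sqrt(A + M(R)) = sqrt(-261 + 20*(1 + 2*20)) = sqrt(-261 + 20*(1 + 40)) = sqrt(-261 + 20*41) = sqrt(-261 + 820) = sqrt(559)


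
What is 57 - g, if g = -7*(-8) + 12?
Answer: -11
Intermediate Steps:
g = 68 (g = 56 + 12 = 68)
57 - g = 57 - 1*68 = 57 - 68 = -11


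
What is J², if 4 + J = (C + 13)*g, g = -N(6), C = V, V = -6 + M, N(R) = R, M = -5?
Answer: 256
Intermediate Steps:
V = -11 (V = -6 - 5 = -11)
C = -11
g = -6 (g = -1*6 = -6)
J = -16 (J = -4 + (-11 + 13)*(-6) = -4 + 2*(-6) = -4 - 12 = -16)
J² = (-16)² = 256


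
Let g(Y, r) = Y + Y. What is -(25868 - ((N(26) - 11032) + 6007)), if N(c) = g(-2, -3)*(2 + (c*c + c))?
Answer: -33709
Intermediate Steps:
g(Y, r) = 2*Y
N(c) = -8 - 4*c - 4*c² (N(c) = (2*(-2))*(2 + (c*c + c)) = -4*(2 + (c² + c)) = -4*(2 + (c + c²)) = -4*(2 + c + c²) = -8 - 4*c - 4*c²)
-(25868 - ((N(26) - 11032) + 6007)) = -(25868 - (((-8 - 4*26 - 4*26²) - 11032) + 6007)) = -(25868 - (((-8 - 104 - 4*676) - 11032) + 6007)) = -(25868 - (((-8 - 104 - 2704) - 11032) + 6007)) = -(25868 - ((-2816 - 11032) + 6007)) = -(25868 - (-13848 + 6007)) = -(25868 - 1*(-7841)) = -(25868 + 7841) = -1*33709 = -33709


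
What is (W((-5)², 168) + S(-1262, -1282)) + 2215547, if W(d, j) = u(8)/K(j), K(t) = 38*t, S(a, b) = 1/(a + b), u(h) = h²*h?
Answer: 249878261849/112784 ≈ 2.2155e+6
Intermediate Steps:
u(h) = h³
W(d, j) = 256/(19*j) (W(d, j) = 8³/((38*j)) = 512*(1/(38*j)) = 256/(19*j))
(W((-5)², 168) + S(-1262, -1282)) + 2215547 = ((256/19)/168 + 1/(-1262 - 1282)) + 2215547 = ((256/19)*(1/168) + 1/(-2544)) + 2215547 = (32/399 - 1/2544) + 2215547 = 9001/112784 + 2215547 = 249878261849/112784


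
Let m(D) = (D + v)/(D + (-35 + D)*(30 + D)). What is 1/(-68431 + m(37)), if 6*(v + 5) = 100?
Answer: -513/35104957 ≈ -1.4613e-5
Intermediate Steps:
v = 35/3 (v = -5 + (⅙)*100 = -5 + 50/3 = 35/3 ≈ 11.667)
m(D) = (35/3 + D)/(D + (-35 + D)*(30 + D)) (m(D) = (D + 35/3)/(D + (-35 + D)*(30 + D)) = (35/3 + D)/(D + (-35 + D)*(30 + D)))
1/(-68431 + m(37)) = 1/(-68431 + (35/3 + 37)/(-1050 + 37² - 4*37)) = 1/(-68431 + (146/3)/(-1050 + 1369 - 148)) = 1/(-68431 + (146/3)/171) = 1/(-68431 + (1/171)*(146/3)) = 1/(-68431 + 146/513) = 1/(-35104957/513) = -513/35104957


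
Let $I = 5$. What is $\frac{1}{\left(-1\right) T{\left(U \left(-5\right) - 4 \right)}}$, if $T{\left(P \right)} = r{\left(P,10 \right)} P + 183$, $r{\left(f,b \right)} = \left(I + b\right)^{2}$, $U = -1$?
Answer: $- \frac{1}{408} \approx -0.002451$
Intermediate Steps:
$r{\left(f,b \right)} = \left(5 + b\right)^{2}$
$T{\left(P \right)} = 183 + 225 P$ ($T{\left(P \right)} = \left(5 + 10\right)^{2} P + 183 = 15^{2} P + 183 = 225 P + 183 = 183 + 225 P$)
$\frac{1}{\left(-1\right) T{\left(U \left(-5\right) - 4 \right)}} = \frac{1}{\left(-1\right) \left(183 + 225 \left(\left(-1\right) \left(-5\right) - 4\right)\right)} = \frac{1}{\left(-1\right) \left(183 + 225 \left(5 - 4\right)\right)} = \frac{1}{\left(-1\right) \left(183 + 225 \cdot 1\right)} = \frac{1}{\left(-1\right) \left(183 + 225\right)} = \frac{1}{\left(-1\right) 408} = \frac{1}{-408} = - \frac{1}{408}$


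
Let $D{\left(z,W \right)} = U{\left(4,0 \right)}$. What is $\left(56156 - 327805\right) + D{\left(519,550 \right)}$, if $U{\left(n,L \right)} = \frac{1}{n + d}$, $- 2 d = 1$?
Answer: $- \frac{1901541}{7} \approx -2.7165 \cdot 10^{5}$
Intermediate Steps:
$d = - \frac{1}{2}$ ($d = \left(- \frac{1}{2}\right) 1 = - \frac{1}{2} \approx -0.5$)
$U{\left(n,L \right)} = \frac{1}{- \frac{1}{2} + n}$ ($U{\left(n,L \right)} = \frac{1}{n - \frac{1}{2}} = \frac{1}{- \frac{1}{2} + n}$)
$D{\left(z,W \right)} = \frac{2}{7}$ ($D{\left(z,W \right)} = \frac{2}{-1 + 2 \cdot 4} = \frac{2}{-1 + 8} = \frac{2}{7}$)
$\left(56156 - 327805\right) + D{\left(519,550 \right)} = \left(56156 - 327805\right) + \frac{2}{7} = -271649 + \frac{2}{7} = - \frac{1901541}{7}$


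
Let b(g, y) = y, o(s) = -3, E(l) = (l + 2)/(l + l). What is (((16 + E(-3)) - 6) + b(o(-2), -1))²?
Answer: 3025/36 ≈ 84.028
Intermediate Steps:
E(l) = (2 + l)/(2*l) (E(l) = (2 + l)/((2*l)) = (2 + l)*(1/(2*l)) = (2 + l)/(2*l))
(((16 + E(-3)) - 6) + b(o(-2), -1))² = (((16 + (½)*(2 - 3)/(-3)) - 6) - 1)² = (((16 + (½)*(-⅓)*(-1)) - 6) - 1)² = (((16 + ⅙) - 6) - 1)² = ((97/6 - 6) - 1)² = (61/6 - 1)² = (55/6)² = 3025/36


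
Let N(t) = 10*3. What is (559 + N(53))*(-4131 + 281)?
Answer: -2267650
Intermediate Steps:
N(t) = 30
(559 + N(53))*(-4131 + 281) = (559 + 30)*(-4131 + 281) = 589*(-3850) = -2267650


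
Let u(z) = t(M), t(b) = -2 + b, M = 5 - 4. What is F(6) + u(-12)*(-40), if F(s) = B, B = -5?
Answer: 35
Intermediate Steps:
F(s) = -5
M = 1
u(z) = -1 (u(z) = -2 + 1 = -1)
F(6) + u(-12)*(-40) = -5 - 1*(-40) = -5 + 40 = 35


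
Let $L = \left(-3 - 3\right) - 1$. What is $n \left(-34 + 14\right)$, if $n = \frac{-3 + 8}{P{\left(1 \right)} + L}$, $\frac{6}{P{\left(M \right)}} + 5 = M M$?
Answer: $\frac{200}{17} \approx 11.765$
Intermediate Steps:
$P{\left(M \right)} = \frac{6}{-5 + M^{2}}$ ($P{\left(M \right)} = \frac{6}{-5 + M M} = \frac{6}{-5 + M^{2}}$)
$L = -7$ ($L = -6 - 1 = -7$)
$n = - \frac{10}{17}$ ($n = \frac{-3 + 8}{\frac{6}{-5 + 1^{2}} - 7} = \frac{5}{\frac{6}{-5 + 1} - 7} = \frac{5}{\frac{6}{-4} - 7} = \frac{5}{6 \left(- \frac{1}{4}\right) - 7} = \frac{5}{- \frac{3}{2} - 7} = \frac{5}{- \frac{17}{2}} = 5 \left(- \frac{2}{17}\right) = - \frac{10}{17} \approx -0.58823$)
$n \left(-34 + 14\right) = - \frac{10 \left(-34 + 14\right)}{17} = \left(- \frac{10}{17}\right) \left(-20\right) = \frac{200}{17}$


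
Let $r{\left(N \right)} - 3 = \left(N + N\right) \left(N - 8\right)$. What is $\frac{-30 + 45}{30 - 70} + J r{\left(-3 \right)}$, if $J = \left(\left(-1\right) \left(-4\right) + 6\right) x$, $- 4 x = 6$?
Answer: $- \frac{8283}{8} \approx -1035.4$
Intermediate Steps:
$x = - \frac{3}{2}$ ($x = \left(- \frac{1}{4}\right) 6 = - \frac{3}{2} \approx -1.5$)
$r{\left(N \right)} = 3 + 2 N \left(-8 + N\right)$ ($r{\left(N \right)} = 3 + \left(N + N\right) \left(N - 8\right) = 3 + 2 N \left(-8 + N\right)$)
$J = -15$ ($J = \left(\left(-1\right) \left(-4\right) + 6\right) \left(- \frac{3}{2}\right) = \left(4 + 6\right) \left(- \frac{3}{2}\right) = 10 \left(- \frac{3}{2}\right) = -15$)
$\frac{-30 + 45}{30 - 70} + J r{\left(-3 \right)} = \frac{-30 + 45}{30 - 70} - 15 \left(3 - -48 + 2 \left(-3\right)^{2}\right) = \frac{15}{-40} - 15 \left(3 + 48 + 2 \cdot 9\right) = 15 \left(- \frac{1}{40}\right) - 15 \left(3 + 48 + 18\right) = - \frac{3}{8} - 1035 = - \frac{8283}{8}$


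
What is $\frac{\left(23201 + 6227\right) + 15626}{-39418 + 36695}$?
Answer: $- \frac{45054}{2723} \approx -16.546$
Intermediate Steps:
$\frac{\left(23201 + 6227\right) + 15626}{-39418 + 36695} = \frac{29428 + 15626}{-2723} = 45054 \left(- \frac{1}{2723}\right) = - \frac{45054}{2723}$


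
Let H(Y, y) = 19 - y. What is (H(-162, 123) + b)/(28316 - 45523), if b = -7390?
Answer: 7494/17207 ≈ 0.43552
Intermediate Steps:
(H(-162, 123) + b)/(28316 - 45523) = ((19 - 1*123) - 7390)/(28316 - 45523) = ((19 - 123) - 7390)/(-17207) = (-104 - 7390)*(-1/17207) = -7494*(-1/17207) = 7494/17207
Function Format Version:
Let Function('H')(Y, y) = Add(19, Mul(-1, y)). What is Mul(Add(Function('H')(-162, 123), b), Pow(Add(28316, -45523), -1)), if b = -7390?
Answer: Rational(7494, 17207) ≈ 0.43552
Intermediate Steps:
Mul(Add(Function('H')(-162, 123), b), Pow(Add(28316, -45523), -1)) = Mul(Add(Add(19, Mul(-1, 123)), -7390), Pow(Add(28316, -45523), -1)) = Mul(Add(Add(19, -123), -7390), Pow(-17207, -1)) = Mul(Add(-104, -7390), Rational(-1, 17207)) = Mul(-7494, Rational(-1, 17207)) = Rational(7494, 17207)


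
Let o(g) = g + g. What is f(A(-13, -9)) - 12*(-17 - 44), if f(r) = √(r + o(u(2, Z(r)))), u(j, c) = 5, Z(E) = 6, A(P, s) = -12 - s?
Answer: 732 + √7 ≈ 734.65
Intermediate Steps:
o(g) = 2*g
f(r) = √(10 + r) (f(r) = √(r + 2*5) = √(r + 10) = √(10 + r))
f(A(-13, -9)) - 12*(-17 - 44) = √(10 + (-12 - 1*(-9))) - 12*(-17 - 44) = √(10 + (-12 + 9)) - 12*(-61) = √(10 - 3) - 1*(-732) = √7 + 732 = 732 + √7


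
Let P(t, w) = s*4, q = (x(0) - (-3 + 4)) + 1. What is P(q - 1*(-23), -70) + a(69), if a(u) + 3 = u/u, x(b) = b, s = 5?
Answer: 18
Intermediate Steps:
a(u) = -2 (a(u) = -3 + u/u = -3 + 1 = -2)
q = 0 (q = (0 - (-3 + 4)) + 1 = (0 - 1*1) + 1 = (0 - 1) + 1 = -1 + 1 = 0)
P(t, w) = 20 (P(t, w) = 5*4 = 20)
P(q - 1*(-23), -70) + a(69) = 20 - 2 = 18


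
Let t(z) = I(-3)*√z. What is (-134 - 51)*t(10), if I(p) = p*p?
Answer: -1665*√10 ≈ -5265.2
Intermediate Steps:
I(p) = p²
t(z) = 9*√z (t(z) = (-3)²*√z = 9*√z)
(-134 - 51)*t(10) = (-134 - 51)*(9*√10) = -1665*√10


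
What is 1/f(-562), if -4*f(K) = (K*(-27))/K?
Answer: 4/27 ≈ 0.14815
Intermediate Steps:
f(K) = 27/4 (f(K) = -K*(-27)/(4*K) = -(-27*K)/(4*K) = -1/4*(-27) = 27/4)
1/f(-562) = 1/(27/4) = 4/27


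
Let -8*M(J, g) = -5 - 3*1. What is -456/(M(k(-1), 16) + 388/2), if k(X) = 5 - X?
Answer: -152/65 ≈ -2.3385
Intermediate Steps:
M(J, g) = 1 (M(J, g) = -(-5 - 3*1)/8 = -(-5 - 3)/8 = -⅛*(-8) = 1)
-456/(M(k(-1), 16) + 388/2) = -456/(1 + 388/2) = -456/(1 + 388*(½)) = -456/(1 + 194) = -456/195 = -456*1/195 = -152/65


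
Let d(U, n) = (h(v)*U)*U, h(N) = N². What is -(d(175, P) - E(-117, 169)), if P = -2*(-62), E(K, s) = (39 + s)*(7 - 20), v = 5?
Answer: -768329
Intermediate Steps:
E(K, s) = -507 - 13*s (E(K, s) = (39 + s)*(-13) = -507 - 13*s)
P = 124
d(U, n) = 25*U² (d(U, n) = (5²*U)*U = (25*U)*U = 25*U²)
-(d(175, P) - E(-117, 169)) = -(25*175² - (-507 - 13*169)) = -(25*30625 - (-507 - 2197)) = -(765625 - 1*(-2704)) = -(765625 + 2704) = -1*768329 = -768329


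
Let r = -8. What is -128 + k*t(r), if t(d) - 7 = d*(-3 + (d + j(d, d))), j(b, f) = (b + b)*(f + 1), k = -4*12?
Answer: 38320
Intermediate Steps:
k = -48
j(b, f) = 2*b*(1 + f) (j(b, f) = (2*b)*(1 + f) = 2*b*(1 + f))
t(d) = 7 + d*(-3 + d + 2*d*(1 + d)) (t(d) = 7 + d*(-3 + (d + 2*d*(1 + d))) = 7 + d*(-3 + d + 2*d*(1 + d)))
-128 + k*t(r) = -128 - 48*(7 - 3*(-8) + 2*(-8)**3 + 3*(-8)**2) = -128 - 48*(7 + 24 + 2*(-512) + 3*64) = -128 - 48*(7 + 24 - 1024 + 192) = -128 - 48*(-801) = -128 + 38448 = 38320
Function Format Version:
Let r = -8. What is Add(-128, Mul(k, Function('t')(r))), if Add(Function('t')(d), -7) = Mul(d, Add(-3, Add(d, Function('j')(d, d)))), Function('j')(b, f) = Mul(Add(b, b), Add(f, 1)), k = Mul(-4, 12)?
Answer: 38320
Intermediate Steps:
k = -48
Function('j')(b, f) = Mul(2, b, Add(1, f)) (Function('j')(b, f) = Mul(Mul(2, b), Add(1, f)) = Mul(2, b, Add(1, f)))
Function('t')(d) = Add(7, Mul(d, Add(-3, d, Mul(2, d, Add(1, d))))) (Function('t')(d) = Add(7, Mul(d, Add(-3, Add(d, Mul(2, d, Add(1, d)))))) = Add(7, Mul(d, Add(-3, d, Mul(2, d, Add(1, d))))))
Add(-128, Mul(k, Function('t')(r))) = Add(-128, Mul(-48, Add(7, Mul(-3, -8), Mul(2, Pow(-8, 3)), Mul(3, Pow(-8, 2))))) = Add(-128, Mul(-48, Add(7, 24, Mul(2, -512), Mul(3, 64)))) = Add(-128, Mul(-48, Add(7, 24, -1024, 192))) = Add(-128, Mul(-48, -801)) = Add(-128, 38448) = 38320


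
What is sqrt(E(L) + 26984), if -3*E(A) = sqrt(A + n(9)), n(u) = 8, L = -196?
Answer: sqrt(242856 - 6*I*sqrt(47))/3 ≈ 164.27 - 0.013912*I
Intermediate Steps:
E(A) = -sqrt(8 + A)/3 (E(A) = -sqrt(A + 8)/3 = -sqrt(8 + A)/3)
sqrt(E(L) + 26984) = sqrt(-sqrt(8 - 196)/3 + 26984) = sqrt(-2*I*sqrt(47)/3 + 26984) = sqrt(26984 - 2*I*sqrt(47)/3)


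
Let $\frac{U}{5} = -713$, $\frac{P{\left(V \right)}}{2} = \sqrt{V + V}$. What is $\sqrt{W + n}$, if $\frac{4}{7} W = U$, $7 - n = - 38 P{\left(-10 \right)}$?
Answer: $\frac{\sqrt{-24927 + 608 i \sqrt{5}}}{2} \approx 2.152 + 78.971 i$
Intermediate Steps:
$P{\left(V \right)} = 2 \sqrt{2} \sqrt{V}$ ($P{\left(V \right)} = 2 \sqrt{V + V} = 2 \sqrt{2 V} = 2 \sqrt{2} \sqrt{V}$)
$U = -3565$ ($U = 5 \left(-713\right) = -3565$)
$n = 7 + 152 i \sqrt{5}$ ($n = 7 - - 38 \cdot 2 \sqrt{2} \sqrt{-10} = 7 - - 38 \cdot 2 \sqrt{2} i \sqrt{10} = 7 - - 38 \cdot 4 i \sqrt{5} = 7 - - 152 i \sqrt{5} = 7 + 152 i \sqrt{5} \approx 7.0 + 339.88 i$)
$W = - \frac{24955}{4}$ ($W = \frac{7}{4} \left(-3565\right) = - \frac{24955}{4} \approx -6238.8$)
$\sqrt{W + n} = \sqrt{- \frac{24955}{4} + \left(7 + 152 i \sqrt{5}\right)} = \sqrt{- \frac{24927}{4} + 152 i \sqrt{5}}$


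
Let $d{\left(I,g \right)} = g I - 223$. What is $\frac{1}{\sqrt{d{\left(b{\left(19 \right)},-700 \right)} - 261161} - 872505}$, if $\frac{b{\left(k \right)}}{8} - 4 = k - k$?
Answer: $- \frac{872505}{761265258809} - \frac{2 i \sqrt{70946}}{761265258809} \approx -1.1461 \cdot 10^{-6} - 6.9977 \cdot 10^{-10} i$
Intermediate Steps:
$b{\left(k \right)} = 32$ ($b{\left(k \right)} = 32 + 8 \left(k - k\right) = 32 + 8 \cdot 0 = 32 + 0 = 32$)
$d{\left(I,g \right)} = -223 + I g$ ($d{\left(I,g \right)} = I g - 223 = -223 + I g$)
$\frac{1}{\sqrt{d{\left(b{\left(19 \right)},-700 \right)} - 261161} - 872505} = \frac{1}{\sqrt{\left(-223 + 32 \left(-700\right)\right) - 261161} - 872505} = \frac{1}{\sqrt{\left(-223 - 22400\right) - 261161} - 872505} = \frac{1}{\sqrt{-22623 - 261161} - 872505} = \frac{1}{\sqrt{-283784} - 872505} = \frac{1}{2 i \sqrt{70946} - 872505} = \frac{1}{-872505 + 2 i \sqrt{70946}}$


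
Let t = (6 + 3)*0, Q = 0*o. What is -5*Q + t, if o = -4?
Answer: 0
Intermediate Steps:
Q = 0 (Q = 0*(-4) = 0)
t = 0 (t = 9*0 = 0)
-5*Q + t = -5*0 + 0 = 0 + 0 = 0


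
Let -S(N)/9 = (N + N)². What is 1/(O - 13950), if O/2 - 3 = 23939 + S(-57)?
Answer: -1/199994 ≈ -5.0001e-6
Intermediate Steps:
S(N) = -36*N² (S(N) = -9*(N + N)² = -9*4*N² = -36*N²)
O = -186044 (O = 6 + 2*(23939 - 36*(-57)²) = 6 + 2*(23939 - 36*3249) = 6 + 2*(23939 - 116964) = 6 + 2*(-93025) = 6 - 186050 = -186044)
1/(O - 13950) = 1/(-186044 - 13950) = 1/(-199994) = -1/199994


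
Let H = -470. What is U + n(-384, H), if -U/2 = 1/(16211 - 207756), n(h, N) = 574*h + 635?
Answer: -42097951643/191545 ≈ -2.1978e+5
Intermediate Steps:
n(h, N) = 635 + 574*h
U = 2/191545 (U = -2/(16211 - 207756) = -2/(-191545) = -2*(-1/191545) = 2/191545 ≈ 1.0441e-5)
U + n(-384, H) = 2/191545 + (635 + 574*(-384)) = 2/191545 + (635 - 220416) = 2/191545 - 219781 = -42097951643/191545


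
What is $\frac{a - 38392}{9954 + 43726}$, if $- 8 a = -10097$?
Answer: $- \frac{297039}{429440} \approx -0.69169$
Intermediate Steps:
$a = \frac{10097}{8}$ ($a = \left(- \frac{1}{8}\right) \left(-10097\right) = \frac{10097}{8} \approx 1262.1$)
$\frac{a - 38392}{9954 + 43726} = \frac{\frac{10097}{8} - 38392}{9954 + 43726} = - \frac{297039}{8 \cdot 53680} = \left(- \frac{297039}{8}\right) \frac{1}{53680} = - \frac{297039}{429440}$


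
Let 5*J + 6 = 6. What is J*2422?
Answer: 0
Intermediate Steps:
J = 0 (J = -6/5 + (1/5)*6 = -6/5 + 6/5 = 0)
J*2422 = 0*2422 = 0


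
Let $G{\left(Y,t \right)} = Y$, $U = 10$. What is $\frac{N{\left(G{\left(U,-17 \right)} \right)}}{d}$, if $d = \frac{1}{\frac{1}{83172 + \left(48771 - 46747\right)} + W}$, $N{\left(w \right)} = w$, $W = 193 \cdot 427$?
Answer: $\frac{35105437785}{42598} \approx 8.2411 \cdot 10^{5}$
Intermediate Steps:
$W = 82411$
$d = \frac{85196}{7021087557}$ ($d = \frac{1}{\frac{1}{83172 + \left(48771 - 46747\right)} + 82411} = \frac{1}{\frac{1}{83172 + 2024} + 82411} = \frac{1}{\frac{1}{85196} + 82411} = \frac{1}{\frac{7021087557}{85196}} = \frac{85196}{7021087557} \approx 1.2134 \cdot 10^{-5}$)
$\frac{N{\left(G{\left(U,-17 \right)} \right)}}{d} = \frac{10}{\frac{85196}{7021087557}} = 10 \cdot \frac{7021087557}{85196} = \frac{35105437785}{42598}$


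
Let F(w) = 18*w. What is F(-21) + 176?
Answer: -202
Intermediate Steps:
F(-21) + 176 = 18*(-21) + 176 = -378 + 176 = -202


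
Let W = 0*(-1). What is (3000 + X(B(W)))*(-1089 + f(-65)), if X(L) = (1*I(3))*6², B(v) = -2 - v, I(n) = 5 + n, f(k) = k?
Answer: -3794352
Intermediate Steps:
W = 0
X(L) = 288 (X(L) = (1*(5 + 3))*6² = (1*8)*36 = 8*36 = 288)
(3000 + X(B(W)))*(-1089 + f(-65)) = (3000 + 288)*(-1089 - 65) = 3288*(-1154) = -3794352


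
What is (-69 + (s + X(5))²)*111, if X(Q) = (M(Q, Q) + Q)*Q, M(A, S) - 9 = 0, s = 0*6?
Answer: 536241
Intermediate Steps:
s = 0
M(A, S) = 9 (M(A, S) = 9 + 0 = 9)
X(Q) = Q*(9 + Q) (X(Q) = (9 + Q)*Q = Q*(9 + Q))
(-69 + (s + X(5))²)*111 = (-69 + (0 + 5*(9 + 5))²)*111 = (-69 + (0 + 5*14)²)*111 = (-69 + (0 + 70)²)*111 = (-69 + 70²)*111 = (-69 + 4900)*111 = 4831*111 = 536241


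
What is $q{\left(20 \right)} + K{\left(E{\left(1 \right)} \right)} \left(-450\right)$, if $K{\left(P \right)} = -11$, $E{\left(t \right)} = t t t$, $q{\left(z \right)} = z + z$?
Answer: $4990$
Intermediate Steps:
$q{\left(z \right)} = 2 z$
$E{\left(t \right)} = t^{3}$ ($E{\left(t \right)} = t^{2} t = t^{3}$)
$q{\left(20 \right)} + K{\left(E{\left(1 \right)} \right)} \left(-450\right) = 2 \cdot 20 - -4950 = 40 + 4950 = 4990$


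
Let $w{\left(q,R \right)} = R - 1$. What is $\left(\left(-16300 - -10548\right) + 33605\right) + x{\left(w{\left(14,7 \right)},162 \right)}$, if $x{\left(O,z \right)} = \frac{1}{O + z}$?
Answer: $\frac{4679305}{168} \approx 27853.0$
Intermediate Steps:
$w{\left(q,R \right)} = -1 + R$
$\left(\left(-16300 - -10548\right) + 33605\right) + x{\left(w{\left(14,7 \right)},162 \right)} = \left(\left(-16300 - -10548\right) + 33605\right) + \frac{1}{\left(-1 + 7\right) + 162} = \left(\left(-16300 + 10548\right) + 33605\right) + \frac{1}{6 + 162} = \left(-5752 + 33605\right) + \frac{1}{168} = 27853 + \frac{1}{168} = \frac{4679305}{168}$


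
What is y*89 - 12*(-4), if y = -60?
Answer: -5292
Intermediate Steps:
y*89 - 12*(-4) = -60*89 - 12*(-4) = -5340 + 48 = -5292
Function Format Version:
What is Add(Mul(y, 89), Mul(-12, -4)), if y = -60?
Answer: -5292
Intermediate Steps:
Add(Mul(y, 89), Mul(-12, -4)) = Add(Mul(-60, 89), Mul(-12, -4)) = Add(-5340, 48) = -5292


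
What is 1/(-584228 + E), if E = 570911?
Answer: -1/13317 ≈ -7.5092e-5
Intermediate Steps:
1/(-584228 + E) = 1/(-584228 + 570911) = 1/(-13317) = -1/13317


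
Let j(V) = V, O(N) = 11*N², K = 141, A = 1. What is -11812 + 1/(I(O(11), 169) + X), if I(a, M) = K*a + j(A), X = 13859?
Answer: -2380484171/201531 ≈ -11812.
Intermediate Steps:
I(a, M) = 1 + 141*a (I(a, M) = 141*a + 1 = 1 + 141*a)
-11812 + 1/(I(O(11), 169) + X) = -11812 + 1/((1 + 141*(11*11²)) + 13859) = -11812 + 1/((1 + 141*(11*121)) + 13859) = -11812 + 1/((1 + 141*1331) + 13859) = -11812 + 1/((1 + 187671) + 13859) = -11812 + 1/(187672 + 13859) = -11812 + 1/201531 = -2380484171/201531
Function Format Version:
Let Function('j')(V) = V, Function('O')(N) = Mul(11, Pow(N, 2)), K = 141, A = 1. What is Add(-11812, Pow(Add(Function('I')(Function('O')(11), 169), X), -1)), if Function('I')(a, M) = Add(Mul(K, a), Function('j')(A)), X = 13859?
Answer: Rational(-2380484171, 201531) ≈ -11812.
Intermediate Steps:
Function('I')(a, M) = Add(1, Mul(141, a)) (Function('I')(a, M) = Add(Mul(141, a), 1) = Add(1, Mul(141, a)))
Add(-11812, Pow(Add(Function('I')(Function('O')(11), 169), X), -1)) = Add(-11812, Pow(Add(Add(1, Mul(141, Mul(11, Pow(11, 2)))), 13859), -1)) = Add(-11812, Pow(Add(Add(1, Mul(141, Mul(11, 121))), 13859), -1)) = Add(-11812, Pow(Add(Add(1, Mul(141, 1331)), 13859), -1)) = Add(-11812, Pow(Add(Add(1, 187671), 13859), -1)) = Add(-11812, Pow(Add(187672, 13859), -1)) = Add(-11812, Pow(201531, -1)) = Add(-11812, Rational(1, 201531)) = Rational(-2380484171, 201531)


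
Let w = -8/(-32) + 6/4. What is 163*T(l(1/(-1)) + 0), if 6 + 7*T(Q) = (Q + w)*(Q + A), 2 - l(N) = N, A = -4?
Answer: -7009/28 ≈ -250.32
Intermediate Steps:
l(N) = 2 - N
w = 7/4 (w = -8*(-1/32) + 6*(¼) = ¼ + 3/2 = 7/4 ≈ 1.7500)
T(Q) = -6/7 + (-4 + Q)*(7/4 + Q)/7 (T(Q) = -6/7 + ((Q + 7/4)*(Q - 4))/7 = -6/7 + ((7/4 + Q)*(-4 + Q))/7 = -6/7 + ((-4 + Q)*(7/4 + Q))/7 = -6/7 + (-4 + Q)*(7/4 + Q)/7)
163*T(l(1/(-1)) + 0) = 163*(-13/7 - 9*((2 - 1/(-1)) + 0)/28 + ((2 - 1/(-1)) + 0)²/7) = 163*(-13/7 - 9*((2 - (-1)) + 0)/28 + ((2 - (-1)) + 0)²/7) = 163*(-13/7 - 9*((2 - 1*(-1)) + 0)/28 + ((2 - 1*(-1)) + 0)²/7) = 163*(-13/7 - 9*((2 + 1) + 0)/28 + ((2 + 1) + 0)²/7) = 163*(-13/7 - 9*(3 + 0)/28 + (3 + 0)²/7) = 163*(-13/7 - 9/28*3 + (⅐)*3²) = 163*(-13/7 - 27/28 + (⅐)*9) = 163*(-13/7 - 27/28 + 9/7) = 163*(-43/28) = -7009/28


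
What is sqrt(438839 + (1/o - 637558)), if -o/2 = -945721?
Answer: I*sqrt(710927722683683274)/1891442 ≈ 445.78*I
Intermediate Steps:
o = 1891442 (o = -2*(-945721) = 1891442)
sqrt(438839 + (1/o - 637558)) = sqrt(438839 + (1/1891442 - 637558)) = sqrt(438839 - 1205903978635/1891442) = sqrt(-375865462797/1891442) = I*sqrt(710927722683683274)/1891442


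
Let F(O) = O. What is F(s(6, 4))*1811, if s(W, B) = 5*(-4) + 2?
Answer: -32598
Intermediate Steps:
s(W, B) = -18 (s(W, B) = -20 + 2 = -18)
F(s(6, 4))*1811 = -18*1811 = -32598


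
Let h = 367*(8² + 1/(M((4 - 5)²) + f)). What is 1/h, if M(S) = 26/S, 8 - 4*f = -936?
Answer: 262/6154223 ≈ 4.2572e-5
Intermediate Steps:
f = 236 (f = 2 - ¼*(-936) = 2 + 234 = 236)
h = 6154223/262 (h = 367*(8² + 1/(26/((4 - 5)²) + 236)) = 367*(64 + 1/(26/((-1)²) + 236)) = 367*(64 + 1/(26/1 + 236)) = 367*(64 + 1/(26*1 + 236)) = 367*(64 + 1/(26 + 236)) = 367*(64 + 1/262) = 367*(16769/262) = 6154223/262 ≈ 23489.)
1/h = 1/(6154223/262) = 262/6154223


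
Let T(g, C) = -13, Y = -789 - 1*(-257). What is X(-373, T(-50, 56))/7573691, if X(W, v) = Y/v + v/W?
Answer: 198605/36724827659 ≈ 5.4079e-6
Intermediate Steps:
Y = -532 (Y = -789 + 257 = -532)
X(W, v) = -532/v + v/W
X(-373, T(-50, 56))/7573691 = (-532/(-13) - 13/(-373))/7573691 = (-532*(-1/13) - 13*(-1/373))*(1/7573691) = (532/13 + 13/373)*(1/7573691) = (198605/4849)*(1/7573691) = 198605/36724827659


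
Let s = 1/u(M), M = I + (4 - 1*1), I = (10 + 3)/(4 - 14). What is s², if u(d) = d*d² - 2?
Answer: 1000000/8485569 ≈ 0.11785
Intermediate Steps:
I = -13/10 (I = 13/(-10) = 13*(-⅒) = -13/10 ≈ -1.3000)
M = 17/10 (M = -13/10 + (4 - 1*1) = -13/10 + (4 - 1) = -13/10 + 3 = 17/10 ≈ 1.7000)
u(d) = -2 + d³ (u(d) = d³ - 2 = -2 + d³)
s = 1000/2913 (s = 1/(-2 + (17/10)³) = 1/(-2 + 4913/1000) = 1/(2913/1000) = 1000/2913 ≈ 0.34329)
s² = (1000/2913)² = 1000000/8485569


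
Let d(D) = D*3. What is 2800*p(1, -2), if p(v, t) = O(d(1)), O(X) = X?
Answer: 8400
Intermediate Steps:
d(D) = 3*D
p(v, t) = 3 (p(v, t) = 3*1 = 3)
2800*p(1, -2) = 2800*3 = 8400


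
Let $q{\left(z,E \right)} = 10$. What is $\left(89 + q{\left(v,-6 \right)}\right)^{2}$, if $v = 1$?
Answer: $9801$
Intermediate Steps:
$\left(89 + q{\left(v,-6 \right)}\right)^{2} = \left(89 + 10\right)^{2} = 99^{2} = 9801$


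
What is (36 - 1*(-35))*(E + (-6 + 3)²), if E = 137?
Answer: 10366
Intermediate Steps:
(36 - 1*(-35))*(E + (-6 + 3)²) = (36 - 1*(-35))*(137 + (-6 + 3)²) = (36 + 35)*(137 + (-3)²) = 71*(137 + 9) = 71*146 = 10366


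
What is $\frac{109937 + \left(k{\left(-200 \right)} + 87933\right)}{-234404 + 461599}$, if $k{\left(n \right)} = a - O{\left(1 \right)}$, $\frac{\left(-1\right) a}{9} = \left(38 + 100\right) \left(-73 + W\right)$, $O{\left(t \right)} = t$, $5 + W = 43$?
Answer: $\frac{241339}{227195} \approx 1.0623$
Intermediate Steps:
$W = 38$ ($W = -5 + 43 = 38$)
$a = 43470$ ($a = - 9 \left(38 + 100\right) \left(-73 + 38\right) = - 9 \cdot 138 \left(-35\right) = \left(-9\right) \left(-4830\right) = 43470$)
$k{\left(n \right)} = 43469$ ($k{\left(n \right)} = 43470 - 1 = 43469$)
$\frac{109937 + \left(k{\left(-200 \right)} + 87933\right)}{-234404 + 461599} = \frac{109937 + \left(43469 + 87933\right)}{-234404 + 461599} = \frac{109937 + 131402}{227195} = 241339 \cdot \frac{1}{227195} = \frac{241339}{227195}$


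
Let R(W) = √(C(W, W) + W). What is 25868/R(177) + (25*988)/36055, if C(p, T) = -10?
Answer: 4940/7211 + 25868*√167/167 ≈ 2002.4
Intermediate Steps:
R(W) = √(-10 + W)
25868/R(177) + (25*988)/36055 = 25868/(√(-10 + 177)) + (25*988)/36055 = 25868/(√167) + 24700*(1/36055) = 25868*(√167/167) + 4940/7211 = 25868*√167/167 + 4940/7211 = 4940/7211 + 25868*√167/167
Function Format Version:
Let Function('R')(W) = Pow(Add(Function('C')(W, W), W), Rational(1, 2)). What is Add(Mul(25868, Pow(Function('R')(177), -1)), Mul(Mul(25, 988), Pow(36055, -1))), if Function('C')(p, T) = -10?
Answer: Add(Rational(4940, 7211), Mul(Rational(25868, 167), Pow(167, Rational(1, 2)))) ≈ 2002.4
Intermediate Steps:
Function('R')(W) = Pow(Add(-10, W), Rational(1, 2))
Add(Mul(25868, Pow(Function('R')(177), -1)), Mul(Mul(25, 988), Pow(36055, -1))) = Add(Mul(25868, Pow(Pow(Add(-10, 177), Rational(1, 2)), -1)), Mul(Mul(25, 988), Pow(36055, -1))) = Add(Mul(25868, Pow(Pow(167, Rational(1, 2)), -1)), Mul(24700, Rational(1, 36055))) = Add(Mul(25868, Mul(Rational(1, 167), Pow(167, Rational(1, 2)))), Rational(4940, 7211)) = Add(Mul(Rational(25868, 167), Pow(167, Rational(1, 2))), Rational(4940, 7211)) = Add(Rational(4940, 7211), Mul(Rational(25868, 167), Pow(167, Rational(1, 2))))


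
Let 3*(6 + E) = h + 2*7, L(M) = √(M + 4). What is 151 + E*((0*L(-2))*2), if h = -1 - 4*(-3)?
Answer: 151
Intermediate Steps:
h = 11 (h = -1 + 12 = 11)
L(M) = √(4 + M)
E = 7/3 (E = -6 + (11 + 2*7)/3 = -6 + (11 + 14)/3 = -6 + (⅓)*25 = -6 + 25/3 = 7/3 ≈ 2.3333)
151 + E*((0*L(-2))*2) = 151 + 7*((0*√(4 - 2))*2)/3 = 151 + 7*((0*√2)*2)/3 = 151 + 7*(0*2)/3 = 151 + (7/3)*0 = 151 + 0 = 151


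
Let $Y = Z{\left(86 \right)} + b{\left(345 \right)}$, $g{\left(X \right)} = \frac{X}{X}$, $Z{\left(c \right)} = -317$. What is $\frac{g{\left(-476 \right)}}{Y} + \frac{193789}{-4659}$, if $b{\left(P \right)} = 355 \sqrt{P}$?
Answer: $- \frac{8406204120401}{202098735624} + \frac{355 \sqrt{345}}{43378136} \approx -41.594$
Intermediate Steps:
$g{\left(X \right)} = 1$
$Y = -317 + 355 \sqrt{345} \approx 6276.8$
$\frac{g{\left(-476 \right)}}{Y} + \frac{193789}{-4659} = 1 \frac{1}{-317 + 355 \sqrt{345}} + \frac{193789}{-4659} = \frac{1}{-317 + 355 \sqrt{345}} + 193789 \left(- \frac{1}{4659}\right) = \frac{1}{-317 + 355 \sqrt{345}} - \frac{193789}{4659} = - \frac{193789}{4659} + \frac{1}{-317 + 355 \sqrt{345}}$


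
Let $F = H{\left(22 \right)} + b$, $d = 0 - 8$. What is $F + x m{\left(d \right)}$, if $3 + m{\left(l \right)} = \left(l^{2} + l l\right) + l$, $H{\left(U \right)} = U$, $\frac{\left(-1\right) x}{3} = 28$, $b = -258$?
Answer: $-10064$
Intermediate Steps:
$x = -84$ ($x = \left(-3\right) 28 = -84$)
$d = -8$ ($d = 0 - 8 = -8$)
$m{\left(l \right)} = -3 + l + 2 l^{2}$ ($m{\left(l \right)} = -3 + \left(\left(l^{2} + l l\right) + l\right) = -3 + \left(\left(l^{2} + l^{2}\right) + l\right) = -3 + \left(2 l^{2} + l\right) = -3 + \left(l + 2 l^{2}\right) = -3 + l + 2 l^{2}$)
$F = -236$ ($F = 22 - 258 = -236$)
$F + x m{\left(d \right)} = -236 - 84 \left(-3 - 8 + 2 \left(-8\right)^{2}\right) = -236 - 84 \left(-3 - 8 + 2 \cdot 64\right) = -236 - 84 \left(-3 - 8 + 128\right) = -236 - 9828 = -10064$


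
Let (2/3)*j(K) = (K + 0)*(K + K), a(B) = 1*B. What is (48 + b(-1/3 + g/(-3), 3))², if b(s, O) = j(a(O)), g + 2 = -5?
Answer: 5625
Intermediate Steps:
g = -7 (g = -2 - 5 = -7)
a(B) = B
j(K) = 3*K² (j(K) = 3*((K + 0)*(K + K))/2 = 3*(K*(2*K))/2 = 3*(2*K²)/2 = 3*K²)
b(s, O) = 3*O²
(48 + b(-1/3 + g/(-3), 3))² = (48 + 3*3²)² = (48 + 3*9)² = (48 + 27)² = 75² = 5625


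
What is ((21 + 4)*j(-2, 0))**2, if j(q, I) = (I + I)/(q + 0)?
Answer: 0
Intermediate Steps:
j(q, I) = 2*I/q (j(q, I) = (2*I)/q = 2*I/q)
((21 + 4)*j(-2, 0))**2 = ((21 + 4)*(2*0/(-2)))**2 = (25*(2*0*(-1/2)))**2 = (25*0)**2 = 0**2 = 0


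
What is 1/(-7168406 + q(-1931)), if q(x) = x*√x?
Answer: I/(-7168406*I + 1931*√1931) ≈ -1.3948e-7 + 1.6511e-9*I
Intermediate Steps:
q(x) = x^(3/2)
1/(-7168406 + q(-1931)) = 1/(-7168406 + (-1931)^(3/2)) = 1/(-7168406 - 1931*I*√1931)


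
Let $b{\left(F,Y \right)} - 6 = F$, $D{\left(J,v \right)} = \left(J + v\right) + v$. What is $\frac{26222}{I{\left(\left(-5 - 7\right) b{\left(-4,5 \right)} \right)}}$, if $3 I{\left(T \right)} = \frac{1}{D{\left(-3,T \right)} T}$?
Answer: $96287184$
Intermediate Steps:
$D{\left(J,v \right)} = J + 2 v$
$b{\left(F,Y \right)} = 6 + F$
$I{\left(T \right)} = \frac{1}{3 T \left(-3 + 2 T\right)}$ ($I{\left(T \right)} = \frac{1}{3 \left(-3 + 2 T\right) T} = \frac{1}{3 T \left(-3 + 2 T\right)}$)
$\frac{26222}{I{\left(\left(-5 - 7\right) b{\left(-4,5 \right)} \right)}} = \frac{26222}{\frac{1}{3} \frac{1}{\left(-5 - 7\right) \left(6 - 4\right)} \frac{1}{-3 + 2 \left(-5 - 7\right) \left(6 - 4\right)}} = \frac{26222}{\frac{1}{3} \frac{1}{\left(-12\right) 2} \frac{1}{-3 + 2 \left(\left(-12\right) 2\right)}} = \frac{26222}{\frac{1}{3} \frac{1}{-24} \frac{1}{-3 + 2 \left(-24\right)}} = \frac{26222}{\frac{1}{3} \left(- \frac{1}{24}\right) \frac{1}{-3 - 48}} = \frac{26222}{\frac{1}{3} \left(- \frac{1}{24}\right) \frac{1}{-51}} = \frac{26222}{\frac{1}{3} \left(- \frac{1}{24}\right) \left(- \frac{1}{51}\right)} = 26222 \frac{1}{\frac{1}{3672}} = 26222 \cdot 3672 = 96287184$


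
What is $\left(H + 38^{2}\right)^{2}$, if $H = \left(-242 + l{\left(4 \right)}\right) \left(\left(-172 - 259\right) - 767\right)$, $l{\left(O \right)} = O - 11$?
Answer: $89847664516$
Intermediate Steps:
$l{\left(O \right)} = -11 + O$
$H = 298302$ ($H = \left(-242 + \left(-11 + 4\right)\right) \left(\left(-172 - 259\right) - 767\right) = \left(-242 - 7\right) \left(\left(-172 - 259\right) - 767\right) = - 249 \left(-431 - 767\right) = \left(-249\right) \left(-1198\right) = 298302$)
$\left(H + 38^{2}\right)^{2} = \left(298302 + 38^{2}\right)^{2} = \left(298302 + 1444\right)^{2} = 299746^{2} = 89847664516$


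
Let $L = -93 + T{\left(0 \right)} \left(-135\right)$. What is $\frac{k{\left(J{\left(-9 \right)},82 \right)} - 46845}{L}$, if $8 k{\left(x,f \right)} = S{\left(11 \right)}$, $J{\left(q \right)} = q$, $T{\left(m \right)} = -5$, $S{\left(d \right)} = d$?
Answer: $- \frac{374749}{4656} \approx -80.487$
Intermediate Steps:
$k{\left(x,f \right)} = \frac{11}{8}$ ($k{\left(x,f \right)} = \frac{1}{8} \cdot 11 = \frac{11}{8}$)
$L = 582$ ($L = -93 - -675 = -93 + 675 = 582$)
$\frac{k{\left(J{\left(-9 \right)},82 \right)} - 46845}{L} = \frac{\frac{11}{8} - 46845}{582} = \left(- \frac{374749}{8}\right) \frac{1}{582} = - \frac{374749}{4656}$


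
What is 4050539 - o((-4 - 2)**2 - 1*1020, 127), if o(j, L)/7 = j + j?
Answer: 4064315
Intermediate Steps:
o(j, L) = 14*j (o(j, L) = 7*(j + j) = 7*(2*j) = 14*j)
4050539 - o((-4 - 2)**2 - 1*1020, 127) = 4050539 - 14*((-4 - 2)**2 - 1*1020) = 4050539 - 14*((-6)**2 - 1020) = 4050539 - 14*(36 - 1020) = 4050539 - 14*(-984) = 4050539 - 1*(-13776) = 4050539 + 13776 = 4064315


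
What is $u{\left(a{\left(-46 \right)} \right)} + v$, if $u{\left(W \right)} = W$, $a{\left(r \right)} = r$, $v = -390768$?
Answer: $-390814$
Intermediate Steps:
$u{\left(a{\left(-46 \right)} \right)} + v = -46 - 390768 = -390814$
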